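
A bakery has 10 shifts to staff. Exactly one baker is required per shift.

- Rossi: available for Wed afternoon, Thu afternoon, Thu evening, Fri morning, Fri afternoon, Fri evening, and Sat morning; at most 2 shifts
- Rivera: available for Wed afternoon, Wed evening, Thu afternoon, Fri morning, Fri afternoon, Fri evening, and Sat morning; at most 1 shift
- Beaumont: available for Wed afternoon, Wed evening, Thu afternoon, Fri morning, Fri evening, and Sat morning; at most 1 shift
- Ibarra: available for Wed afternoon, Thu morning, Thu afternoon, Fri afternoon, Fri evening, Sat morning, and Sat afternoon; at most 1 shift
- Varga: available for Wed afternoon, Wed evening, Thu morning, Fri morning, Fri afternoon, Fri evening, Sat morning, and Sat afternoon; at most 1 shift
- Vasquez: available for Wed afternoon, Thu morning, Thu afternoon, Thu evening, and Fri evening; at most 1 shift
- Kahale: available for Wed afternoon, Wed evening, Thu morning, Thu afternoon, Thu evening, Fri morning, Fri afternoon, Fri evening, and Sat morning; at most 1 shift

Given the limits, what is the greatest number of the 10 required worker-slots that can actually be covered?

Total capacity across all bakers is 2+1+1+1+1+1+1 = 8, and 10 slots are needed, so at most 8 can be filled.
An assignment achieving 8: Wed afternoon→Vasquez, Wed evening→Rivera, Thu morning→Varga, Thu afternoon→Beaumont, Thu evening→Rossi, Fri morning→Rossi, Fri afternoon→Kahale, Sat afternoon→Ibarra.
Loads: Rossi 2/2, Rivera 1/1, Beaumont 1/1, Ibarra 1/1, Varga 1/1, Vasquez 1/1, Kahale 1/1.

8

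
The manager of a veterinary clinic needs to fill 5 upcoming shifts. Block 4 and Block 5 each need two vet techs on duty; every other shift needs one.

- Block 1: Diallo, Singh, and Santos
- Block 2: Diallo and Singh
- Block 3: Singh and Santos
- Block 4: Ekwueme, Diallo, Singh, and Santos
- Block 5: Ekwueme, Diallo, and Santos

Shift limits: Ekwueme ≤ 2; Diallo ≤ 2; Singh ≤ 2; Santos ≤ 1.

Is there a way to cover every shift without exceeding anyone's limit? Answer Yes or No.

One valid schedule: Block 1→Diallo, Block 2→Diallo, Block 3→Singh, Block 4→Ekwueme+Singh, Block 5→Ekwueme+Santos.
Loads: Ekwueme 2/2, Diallo 2/2, Singh 2/2, Santos 1/1 — all within limits.

Yes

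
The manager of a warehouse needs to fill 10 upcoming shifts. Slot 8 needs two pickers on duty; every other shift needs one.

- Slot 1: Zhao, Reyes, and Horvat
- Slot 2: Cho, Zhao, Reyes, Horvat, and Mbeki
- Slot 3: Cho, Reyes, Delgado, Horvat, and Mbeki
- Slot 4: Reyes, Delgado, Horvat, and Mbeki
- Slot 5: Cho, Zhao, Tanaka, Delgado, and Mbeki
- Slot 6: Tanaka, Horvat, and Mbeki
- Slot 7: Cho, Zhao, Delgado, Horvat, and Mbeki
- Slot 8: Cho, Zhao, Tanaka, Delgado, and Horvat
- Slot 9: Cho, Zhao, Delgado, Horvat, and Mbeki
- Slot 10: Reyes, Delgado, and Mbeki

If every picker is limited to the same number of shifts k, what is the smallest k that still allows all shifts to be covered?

With 7 pickers and 11 worker-slots to fill, someone must work at least ⌈11/7⌉ = 2 shifts, so k ≥ 2.
k = 2 works: Slot 1→Zhao, Slot 2→Cho, Slot 3→Cho, Slot 4→Reyes, Slot 5→Zhao, Slot 6→Tanaka, Slot 7→Delgado, Slot 8→Tanaka+Horvat, Slot 9→Delgado, Slot 10→Reyes.
Loads: Cho 2, Zhao 2, Tanaka 2, Reyes 2, Delgado 2, Horvat 1, Mbeki 0 — all ≤ 2.

2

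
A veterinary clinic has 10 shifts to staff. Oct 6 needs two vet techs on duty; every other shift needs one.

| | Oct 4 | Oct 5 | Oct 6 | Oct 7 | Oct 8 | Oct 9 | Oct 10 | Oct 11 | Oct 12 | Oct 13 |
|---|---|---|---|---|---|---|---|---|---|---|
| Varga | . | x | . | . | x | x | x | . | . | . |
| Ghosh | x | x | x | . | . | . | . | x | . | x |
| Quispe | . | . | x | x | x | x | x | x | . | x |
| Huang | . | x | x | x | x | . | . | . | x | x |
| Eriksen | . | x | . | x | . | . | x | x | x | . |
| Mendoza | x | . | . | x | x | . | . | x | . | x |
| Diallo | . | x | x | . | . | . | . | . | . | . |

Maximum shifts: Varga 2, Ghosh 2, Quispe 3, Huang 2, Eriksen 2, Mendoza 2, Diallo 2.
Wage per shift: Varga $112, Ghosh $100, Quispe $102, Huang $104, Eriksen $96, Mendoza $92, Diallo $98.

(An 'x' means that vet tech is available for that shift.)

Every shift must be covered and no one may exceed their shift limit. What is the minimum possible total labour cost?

$1078

Picking the cheapest available vet tech for each shift independently would cost $1048, but that ignores the shift limits.
An optimal schedule: Oct 4→Mendoza, Oct 5→Diallo, Oct 6→Diallo+Quispe, Oct 7→Mendoza, Oct 8→Quispe, Oct 9→Quispe, Oct 10→Eriksen, Oct 11→Ghosh, Oct 12→Eriksen, Oct 13→Ghosh.
Total: 92 + 98 + 98 + 102 + 92 + 102 + 102 + 96 + 100 + 96 + 100 = $1078.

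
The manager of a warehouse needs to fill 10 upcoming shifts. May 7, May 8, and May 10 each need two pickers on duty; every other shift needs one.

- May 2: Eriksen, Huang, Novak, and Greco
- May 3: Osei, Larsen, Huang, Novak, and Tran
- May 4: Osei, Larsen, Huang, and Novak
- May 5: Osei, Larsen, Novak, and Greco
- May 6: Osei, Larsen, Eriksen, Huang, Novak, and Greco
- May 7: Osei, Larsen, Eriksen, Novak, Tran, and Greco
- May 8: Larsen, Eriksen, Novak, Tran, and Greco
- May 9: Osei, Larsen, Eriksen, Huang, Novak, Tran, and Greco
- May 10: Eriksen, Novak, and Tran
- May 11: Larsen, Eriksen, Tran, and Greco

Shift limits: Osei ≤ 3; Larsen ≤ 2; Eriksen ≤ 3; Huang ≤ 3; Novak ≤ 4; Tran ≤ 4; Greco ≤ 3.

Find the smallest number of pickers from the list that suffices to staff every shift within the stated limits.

4

13 slots to fill and no one can take more than 4, so at least ⌈13/4⌉ = 4 pickers are needed.
Osei, Larsen, Novak, and Tran alone can cover everything: May 2→Novak, May 3→Tran, May 4→Osei, May 5→Osei, May 6→Osei, May 7→Novak+Tran, May 8→Larsen+Novak, May 9→Tran, May 10→Novak+Tran, May 11→Larsen.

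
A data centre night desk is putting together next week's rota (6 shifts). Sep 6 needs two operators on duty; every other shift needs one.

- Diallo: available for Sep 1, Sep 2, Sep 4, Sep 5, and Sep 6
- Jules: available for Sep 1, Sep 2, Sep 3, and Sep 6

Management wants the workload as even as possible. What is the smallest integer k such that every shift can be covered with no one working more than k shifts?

4

With 2 operators and 7 worker-slots to fill, someone must work at least ⌈7/2⌉ = 4 shifts, so k ≥ 4.
k = 4 works: Sep 1→Diallo, Sep 2→Jules, Sep 3→Jules, Sep 4→Diallo, Sep 5→Diallo, Sep 6→Diallo+Jules.
Loads: Diallo 4, Jules 3 — all ≤ 4.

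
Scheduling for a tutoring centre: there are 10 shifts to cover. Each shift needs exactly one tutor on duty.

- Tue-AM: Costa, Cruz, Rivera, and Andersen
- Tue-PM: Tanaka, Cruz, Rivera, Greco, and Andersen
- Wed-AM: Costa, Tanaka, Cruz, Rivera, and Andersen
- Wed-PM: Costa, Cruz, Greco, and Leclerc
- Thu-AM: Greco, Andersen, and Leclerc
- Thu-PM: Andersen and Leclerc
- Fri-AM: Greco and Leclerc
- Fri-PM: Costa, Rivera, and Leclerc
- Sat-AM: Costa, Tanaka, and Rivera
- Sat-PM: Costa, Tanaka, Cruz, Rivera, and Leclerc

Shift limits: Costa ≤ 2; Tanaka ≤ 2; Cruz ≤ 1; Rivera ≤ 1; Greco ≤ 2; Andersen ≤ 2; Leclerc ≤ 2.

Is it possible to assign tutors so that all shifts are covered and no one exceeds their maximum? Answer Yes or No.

One valid schedule: Tue-AM→Cruz, Tue-PM→Tanaka, Wed-AM→Tanaka, Wed-PM→Leclerc, Thu-AM→Greco, Thu-PM→Andersen, Fri-AM→Greco, Fri-PM→Costa, Sat-AM→Costa, Sat-PM→Rivera.
Loads: Costa 2/2, Tanaka 2/2, Cruz 1/1, Rivera 1/1, Greco 2/2, Andersen 1/2, Leclerc 1/2 — all within limits.

Yes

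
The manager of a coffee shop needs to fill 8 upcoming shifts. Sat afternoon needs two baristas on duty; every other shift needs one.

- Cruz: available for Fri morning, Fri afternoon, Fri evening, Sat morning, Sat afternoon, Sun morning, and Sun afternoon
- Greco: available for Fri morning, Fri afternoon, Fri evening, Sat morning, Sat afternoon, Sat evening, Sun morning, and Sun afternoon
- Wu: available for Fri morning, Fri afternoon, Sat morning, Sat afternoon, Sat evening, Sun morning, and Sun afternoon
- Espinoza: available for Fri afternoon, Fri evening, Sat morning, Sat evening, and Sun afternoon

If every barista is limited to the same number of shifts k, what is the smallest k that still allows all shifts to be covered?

With 4 baristas and 9 worker-slots to fill, someone must work at least ⌈9/4⌉ = 3 shifts, so k ≥ 3.
k = 3 works: Fri morning→Cruz, Fri afternoon→Wu, Fri evening→Cruz, Sat morning→Wu, Sat afternoon→Cruz+Greco, Sat evening→Greco, Sun morning→Greco, Sun afternoon→Wu.
Loads: Cruz 3, Greco 3, Wu 3, Espinoza 0 — all ≤ 3.

3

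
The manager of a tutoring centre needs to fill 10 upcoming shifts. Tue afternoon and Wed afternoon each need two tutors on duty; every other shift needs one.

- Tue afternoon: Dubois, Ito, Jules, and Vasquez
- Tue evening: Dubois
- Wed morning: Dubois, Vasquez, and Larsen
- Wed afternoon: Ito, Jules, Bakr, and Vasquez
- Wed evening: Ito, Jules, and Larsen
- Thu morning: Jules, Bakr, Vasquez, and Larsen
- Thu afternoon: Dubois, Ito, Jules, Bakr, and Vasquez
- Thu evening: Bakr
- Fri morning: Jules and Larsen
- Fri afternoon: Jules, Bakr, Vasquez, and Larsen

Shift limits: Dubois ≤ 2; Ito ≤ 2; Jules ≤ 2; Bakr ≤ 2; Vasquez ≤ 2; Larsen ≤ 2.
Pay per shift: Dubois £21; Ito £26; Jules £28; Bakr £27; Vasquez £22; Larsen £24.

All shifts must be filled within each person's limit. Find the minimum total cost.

Tue evening can only be covered by Dubois, so that assignment is forced.
Thu evening can only be covered by Bakr, so that assignment is forced.
Picking the cheapest available tutor for each shift independently would cost £273, but that ignores the shift limits.
An optimal schedule: Tue afternoon→Jules+Vasquez, Tue evening→Dubois, Wed morning→Dubois, Wed afternoon→Bakr+Vasquez, Wed evening→Ito, Thu morning→Larsen, Thu afternoon→Ito, Thu evening→Bakr, Fri morning→Jules, Fri afternoon→Larsen.
Total: 28 + 22 + 21 + 21 + 27 + 22 + 26 + 24 + 26 + 27 + 28 + 24 = £296.

£296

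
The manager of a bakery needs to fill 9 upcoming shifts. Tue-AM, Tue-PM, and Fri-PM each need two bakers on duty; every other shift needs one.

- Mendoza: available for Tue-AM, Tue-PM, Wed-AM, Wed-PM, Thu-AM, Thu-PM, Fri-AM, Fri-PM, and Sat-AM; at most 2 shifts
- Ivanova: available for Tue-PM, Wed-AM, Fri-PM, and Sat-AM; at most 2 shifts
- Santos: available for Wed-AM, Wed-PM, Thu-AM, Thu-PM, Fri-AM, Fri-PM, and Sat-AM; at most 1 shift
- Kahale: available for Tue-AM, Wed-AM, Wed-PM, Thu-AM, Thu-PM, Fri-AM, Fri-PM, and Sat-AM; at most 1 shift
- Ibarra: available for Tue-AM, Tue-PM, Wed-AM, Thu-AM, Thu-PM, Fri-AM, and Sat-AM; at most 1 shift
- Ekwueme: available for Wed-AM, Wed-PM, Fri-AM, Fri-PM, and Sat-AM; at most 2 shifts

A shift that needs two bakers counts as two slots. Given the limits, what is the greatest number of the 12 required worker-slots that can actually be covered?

9

Total capacity across all bakers is 2+2+1+1+1+2 = 9, and 12 slots are needed, so at most 9 can be filled.
An assignment achieving 9: Tue-AM→Mendoza+Kahale, Tue-PM→Mendoza+Ivanova, Wed-PM→Santos, Thu-AM→Ibarra, Fri-AM→Ekwueme, Fri-PM→Ivanova+Ekwueme.
Loads: Mendoza 2/2, Ivanova 2/2, Santos 1/1, Kahale 1/1, Ibarra 1/1, Ekwueme 2/2.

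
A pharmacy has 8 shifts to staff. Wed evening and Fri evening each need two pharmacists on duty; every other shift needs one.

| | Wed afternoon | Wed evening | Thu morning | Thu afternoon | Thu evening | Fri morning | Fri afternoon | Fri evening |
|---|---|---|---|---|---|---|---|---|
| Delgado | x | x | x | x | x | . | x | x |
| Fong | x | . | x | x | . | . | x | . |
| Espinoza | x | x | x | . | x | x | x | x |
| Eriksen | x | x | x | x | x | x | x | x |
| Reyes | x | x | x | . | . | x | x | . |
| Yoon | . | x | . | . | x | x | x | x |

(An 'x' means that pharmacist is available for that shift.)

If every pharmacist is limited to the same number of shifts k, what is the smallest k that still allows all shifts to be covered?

With 6 pharmacists and 10 worker-slots to fill, someone must work at least ⌈10/6⌉ = 2 shifts, so k ≥ 2.
k = 2 works: Wed afternoon→Fong, Wed evening→Eriksen+Reyes, Thu morning→Fong, Thu afternoon→Delgado, Thu evening→Delgado, Fri morning→Espinoza, Fri afternoon→Espinoza, Fri evening→Eriksen+Yoon.
Loads: Delgado 2, Fong 2, Espinoza 2, Eriksen 2, Reyes 1, Yoon 1 — all ≤ 2.

2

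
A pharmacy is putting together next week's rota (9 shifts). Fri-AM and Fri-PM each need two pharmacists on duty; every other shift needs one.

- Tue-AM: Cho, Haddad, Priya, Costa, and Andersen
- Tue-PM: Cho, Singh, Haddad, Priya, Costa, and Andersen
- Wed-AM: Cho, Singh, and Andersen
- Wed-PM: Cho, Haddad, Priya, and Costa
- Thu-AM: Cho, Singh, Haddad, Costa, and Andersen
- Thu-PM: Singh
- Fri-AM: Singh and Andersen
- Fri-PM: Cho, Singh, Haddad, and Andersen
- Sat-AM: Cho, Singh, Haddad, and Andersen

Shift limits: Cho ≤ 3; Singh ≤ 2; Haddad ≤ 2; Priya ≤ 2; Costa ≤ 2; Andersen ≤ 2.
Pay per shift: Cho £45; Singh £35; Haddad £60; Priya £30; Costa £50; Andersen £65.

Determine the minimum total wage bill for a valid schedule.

£490

Thu-PM can only be covered by Singh, so that assignment is forced.
Fri-AM can only be covered by Singh and Andersen, so that assignment is forced.
Picking the cheapest available pharmacist for each shift independently would cost £410, but that ignores the shift limits.
An optimal schedule: Tue-AM→Priya, Tue-PM→Costa, Wed-AM→Cho, Wed-PM→Priya, Thu-AM→Costa, Thu-PM→Singh, Fri-AM→Singh+Andersen, Fri-PM→Cho+Haddad, Sat-AM→Cho.
Total: 30 + 50 + 45 + 30 + 50 + 35 + 35 + 65 + 45 + 60 + 45 = £490.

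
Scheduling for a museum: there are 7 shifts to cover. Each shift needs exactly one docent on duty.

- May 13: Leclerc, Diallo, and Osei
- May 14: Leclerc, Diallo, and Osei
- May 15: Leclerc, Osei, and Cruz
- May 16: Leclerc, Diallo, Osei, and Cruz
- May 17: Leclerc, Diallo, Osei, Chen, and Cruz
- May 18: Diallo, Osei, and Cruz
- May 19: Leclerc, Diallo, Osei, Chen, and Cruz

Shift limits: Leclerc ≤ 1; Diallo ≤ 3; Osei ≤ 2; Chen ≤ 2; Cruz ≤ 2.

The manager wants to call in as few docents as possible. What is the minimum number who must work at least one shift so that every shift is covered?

3

7 slots to fill and no one can take more than 3, so at least ⌈7/3⌉ = 3 docents are needed.
Diallo, Osei, and Chen alone can cover everything: May 13→Diallo, May 14→Diallo, May 15→Osei, May 16→Diallo, May 17→Chen, May 18→Osei, May 19→Chen.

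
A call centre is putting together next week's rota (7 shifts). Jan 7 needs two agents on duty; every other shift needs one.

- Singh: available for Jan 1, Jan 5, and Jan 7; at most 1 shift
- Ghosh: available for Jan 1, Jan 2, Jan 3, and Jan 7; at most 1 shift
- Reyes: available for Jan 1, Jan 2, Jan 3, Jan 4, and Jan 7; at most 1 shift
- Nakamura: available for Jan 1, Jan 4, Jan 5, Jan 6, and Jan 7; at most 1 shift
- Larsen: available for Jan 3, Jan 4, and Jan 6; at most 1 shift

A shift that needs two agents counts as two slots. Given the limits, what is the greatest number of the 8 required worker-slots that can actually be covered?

Total capacity across all agents is 1+1+1+1+1 = 5, and 8 slots are needed, so at most 5 can be filled.
An assignment achieving 5: Jan 2→Ghosh, Jan 3→Reyes, Jan 4→Larsen, Jan 5→Singh, Jan 6→Nakamura.
Loads: Singh 1/1, Ghosh 1/1, Reyes 1/1, Nakamura 1/1, Larsen 1/1.

5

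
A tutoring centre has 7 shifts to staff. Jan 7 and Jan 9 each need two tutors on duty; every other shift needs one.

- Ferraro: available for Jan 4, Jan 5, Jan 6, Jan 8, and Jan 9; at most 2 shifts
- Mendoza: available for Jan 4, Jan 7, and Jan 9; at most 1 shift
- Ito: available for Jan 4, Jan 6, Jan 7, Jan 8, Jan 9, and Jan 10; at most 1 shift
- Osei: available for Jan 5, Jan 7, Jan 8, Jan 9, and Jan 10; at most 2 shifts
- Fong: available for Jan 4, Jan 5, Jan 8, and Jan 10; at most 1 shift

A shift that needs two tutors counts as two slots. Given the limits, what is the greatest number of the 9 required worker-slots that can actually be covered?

Total capacity across all tutors is 2+1+1+2+1 = 7, and 9 slots are needed, so at most 7 can be filled.
An assignment achieving 7: Jan 4→Fong, Jan 5→Ferraro, Jan 6→Ferraro, Jan 7→Mendoza+Ito, Jan 8→Osei, Jan 10→Osei.
Loads: Ferraro 2/2, Mendoza 1/1, Ito 1/1, Osei 2/2, Fong 1/1.

7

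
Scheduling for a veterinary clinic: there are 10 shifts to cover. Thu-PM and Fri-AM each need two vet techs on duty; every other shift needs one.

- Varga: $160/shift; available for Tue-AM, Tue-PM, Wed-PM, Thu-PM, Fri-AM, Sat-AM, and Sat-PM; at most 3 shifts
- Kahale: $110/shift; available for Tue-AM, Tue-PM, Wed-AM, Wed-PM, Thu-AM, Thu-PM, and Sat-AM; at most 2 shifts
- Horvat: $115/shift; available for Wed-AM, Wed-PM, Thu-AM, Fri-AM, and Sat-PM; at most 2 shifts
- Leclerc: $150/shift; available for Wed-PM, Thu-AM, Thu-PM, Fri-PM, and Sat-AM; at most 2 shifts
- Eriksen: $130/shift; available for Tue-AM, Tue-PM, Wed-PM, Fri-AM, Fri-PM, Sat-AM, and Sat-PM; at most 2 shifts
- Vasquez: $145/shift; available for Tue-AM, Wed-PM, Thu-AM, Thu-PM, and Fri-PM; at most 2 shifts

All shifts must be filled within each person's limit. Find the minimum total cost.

Picking the cheapest available vet tech for each shift independently would cost $1405, but that ignores the shift limits.
An optimal schedule: Tue-AM→Vasquez, Tue-PM→Kahale, Wed-AM→Kahale, Wed-PM→Varga, Thu-AM→Vasquez, Thu-PM→Leclerc+Varga, Fri-AM→Horvat+Eriksen, Fri-PM→Eriksen, Sat-AM→Leclerc, Sat-PM→Horvat.
Total: 145 + 110 + 110 + 160 + 145 + 150 + 160 + 115 + 130 + 130 + 150 + 115 = $1620.

$1620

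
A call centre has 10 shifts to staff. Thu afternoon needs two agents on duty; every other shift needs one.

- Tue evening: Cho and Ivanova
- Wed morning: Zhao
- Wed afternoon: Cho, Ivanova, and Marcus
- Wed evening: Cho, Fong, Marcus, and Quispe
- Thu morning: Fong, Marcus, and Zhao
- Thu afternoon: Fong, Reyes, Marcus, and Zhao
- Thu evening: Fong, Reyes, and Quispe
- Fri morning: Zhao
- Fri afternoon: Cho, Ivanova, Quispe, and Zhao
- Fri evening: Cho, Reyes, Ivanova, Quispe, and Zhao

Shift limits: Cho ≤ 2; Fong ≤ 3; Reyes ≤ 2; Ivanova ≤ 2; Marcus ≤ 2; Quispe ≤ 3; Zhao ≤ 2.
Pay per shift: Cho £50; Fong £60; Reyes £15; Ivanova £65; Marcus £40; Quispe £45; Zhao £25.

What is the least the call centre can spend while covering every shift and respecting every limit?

Wed morning can only be covered by Zhao, so that assignment is forced.
Fri morning can only be covered by Zhao, so that assignment is forced.
Picking the cheapest available agent for each shift independently would cost £300, but that ignores the shift limits.
An optimal schedule: Tue evening→Cho, Wed morning→Zhao, Wed afternoon→Cho, Wed evening→Quispe, Thu morning→Marcus, Thu afternoon→Reyes+Marcus, Thu evening→Reyes, Fri morning→Zhao, Fri afternoon→Quispe, Fri evening→Quispe.
Total: 50 + 25 + 50 + 45 + 40 + 15 + 40 + 15 + 25 + 45 + 45 = £395.

£395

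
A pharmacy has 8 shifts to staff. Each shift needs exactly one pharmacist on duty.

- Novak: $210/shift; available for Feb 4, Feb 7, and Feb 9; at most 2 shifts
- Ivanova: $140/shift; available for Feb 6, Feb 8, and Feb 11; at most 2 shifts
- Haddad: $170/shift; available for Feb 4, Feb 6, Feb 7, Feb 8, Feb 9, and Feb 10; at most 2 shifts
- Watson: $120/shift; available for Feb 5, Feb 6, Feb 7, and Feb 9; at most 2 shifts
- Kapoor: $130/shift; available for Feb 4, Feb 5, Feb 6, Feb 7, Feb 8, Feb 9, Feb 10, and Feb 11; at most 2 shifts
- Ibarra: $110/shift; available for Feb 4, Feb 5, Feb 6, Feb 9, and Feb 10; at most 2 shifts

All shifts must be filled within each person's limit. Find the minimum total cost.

Picking the cheapest available pharmacist for each shift independently would cost $930, but that ignores the shift limits.
An optimal schedule: Feb 4→Kapoor, Feb 5→Ibarra, Feb 6→Ivanova, Feb 7→Watson, Feb 8→Ivanova, Feb 9→Watson, Feb 10→Ibarra, Feb 11→Kapoor.
Total: 130 + 110 + 140 + 120 + 140 + 120 + 110 + 130 = $1000.

$1000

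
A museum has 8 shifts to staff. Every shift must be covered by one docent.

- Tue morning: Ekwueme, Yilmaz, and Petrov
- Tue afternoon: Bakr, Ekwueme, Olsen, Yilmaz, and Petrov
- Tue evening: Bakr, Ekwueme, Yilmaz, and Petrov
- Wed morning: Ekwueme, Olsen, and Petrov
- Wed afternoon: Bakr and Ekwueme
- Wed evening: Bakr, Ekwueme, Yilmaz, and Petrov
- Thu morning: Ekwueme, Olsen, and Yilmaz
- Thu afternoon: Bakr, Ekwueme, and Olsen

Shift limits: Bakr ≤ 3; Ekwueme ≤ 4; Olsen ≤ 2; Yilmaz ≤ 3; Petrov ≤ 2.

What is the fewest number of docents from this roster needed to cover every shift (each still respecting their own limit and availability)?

8 slots to fill and no one can take more than 4, so at least ⌈8/4⌉ = 2 docents are needed.
Any 2 docents together have capacity at most 4+3 = 7 < 8 slots, so 2 can never suffice.
Bakr, Ekwueme, and Olsen alone can cover everything: Tue morning→Ekwueme, Tue afternoon→Ekwueme, Tue evening→Bakr, Wed morning→Ekwueme, Wed afternoon→Bakr, Wed evening→Bakr, Thu morning→Ekwueme, Thu afternoon→Olsen.

3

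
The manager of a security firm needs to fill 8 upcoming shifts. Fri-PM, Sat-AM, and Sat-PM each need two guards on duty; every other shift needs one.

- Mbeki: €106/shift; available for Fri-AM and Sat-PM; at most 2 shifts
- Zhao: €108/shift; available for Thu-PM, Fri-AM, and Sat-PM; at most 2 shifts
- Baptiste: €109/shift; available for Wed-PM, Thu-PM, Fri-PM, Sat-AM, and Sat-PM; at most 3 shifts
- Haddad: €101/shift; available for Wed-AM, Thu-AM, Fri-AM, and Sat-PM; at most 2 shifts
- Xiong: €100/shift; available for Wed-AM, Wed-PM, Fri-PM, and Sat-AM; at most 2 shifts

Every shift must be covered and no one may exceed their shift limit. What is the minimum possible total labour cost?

Thu-AM can only be covered by Haddad, so that assignment is forced.
Fri-PM can only be covered by Baptiste and Xiong, so that assignment is forced.
Sat-AM can only be covered by Baptiste and Xiong, so that assignment is forced.
Picking the cheapest available guard for each shift independently would cost €1135, but that ignores the shift limits.
An optimal schedule: Wed-AM→Haddad, Wed-PM→Baptiste, Thu-AM→Haddad, Thu-PM→Zhao, Fri-AM→Mbeki, Fri-PM→Baptiste+Xiong, Sat-AM→Baptiste+Xiong, Sat-PM→Mbeki+Zhao.
Total: 101 + 109 + 101 + 108 + 106 + 109 + 100 + 109 + 100 + 106 + 108 = €1157.

€1157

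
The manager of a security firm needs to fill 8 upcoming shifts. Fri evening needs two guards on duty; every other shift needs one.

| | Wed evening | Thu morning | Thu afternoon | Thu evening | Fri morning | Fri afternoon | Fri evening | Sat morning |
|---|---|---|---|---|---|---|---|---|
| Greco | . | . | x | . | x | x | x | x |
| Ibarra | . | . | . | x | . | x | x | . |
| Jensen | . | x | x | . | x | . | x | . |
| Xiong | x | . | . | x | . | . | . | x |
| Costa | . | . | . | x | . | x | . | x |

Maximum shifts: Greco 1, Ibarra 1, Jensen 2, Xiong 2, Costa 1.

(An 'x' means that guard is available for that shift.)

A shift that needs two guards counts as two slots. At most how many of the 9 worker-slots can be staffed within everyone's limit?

7

Total capacity across all guards is 1+1+2+2+1 = 7, and 9 slots are needed, so at most 7 can be filled.
An assignment achieving 7: Wed evening→Xiong, Thu morning→Jensen, Thu afternoon→Greco, Thu evening→Ibarra, Fri morning→Jensen, Fri afternoon→Costa, Sat morning→Xiong.
Loads: Greco 1/1, Ibarra 1/1, Jensen 2/2, Xiong 2/2, Costa 1/1.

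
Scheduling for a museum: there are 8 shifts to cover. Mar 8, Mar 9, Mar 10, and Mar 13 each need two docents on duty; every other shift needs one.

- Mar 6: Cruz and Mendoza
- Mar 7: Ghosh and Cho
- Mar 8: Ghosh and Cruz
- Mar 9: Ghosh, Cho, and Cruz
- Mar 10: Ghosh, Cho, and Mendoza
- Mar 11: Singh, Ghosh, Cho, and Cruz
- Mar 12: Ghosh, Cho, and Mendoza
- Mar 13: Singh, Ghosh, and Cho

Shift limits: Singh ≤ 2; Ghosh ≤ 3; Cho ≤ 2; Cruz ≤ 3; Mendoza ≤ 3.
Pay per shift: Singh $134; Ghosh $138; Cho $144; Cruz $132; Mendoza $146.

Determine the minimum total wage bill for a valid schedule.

Mar 8 can only be covered by Ghosh and Cruz, so that assignment is forced.
Picking the cheapest available docent for each shift independently would cost $1634, but that ignores the shift limits.
An optimal schedule: Mar 6→Cruz, Mar 7→Ghosh, Mar 8→Ghosh+Cruz, Mar 9→Ghosh+Cruz, Mar 10→Cho+Mendoza, Mar 11→Singh, Mar 12→Mendoza, Mar 13→Singh+Cho.
Total: 132 + 138 + 138 + 132 + 138 + 132 + 144 + 146 + 134 + 146 + 134 + 144 = $1658.

$1658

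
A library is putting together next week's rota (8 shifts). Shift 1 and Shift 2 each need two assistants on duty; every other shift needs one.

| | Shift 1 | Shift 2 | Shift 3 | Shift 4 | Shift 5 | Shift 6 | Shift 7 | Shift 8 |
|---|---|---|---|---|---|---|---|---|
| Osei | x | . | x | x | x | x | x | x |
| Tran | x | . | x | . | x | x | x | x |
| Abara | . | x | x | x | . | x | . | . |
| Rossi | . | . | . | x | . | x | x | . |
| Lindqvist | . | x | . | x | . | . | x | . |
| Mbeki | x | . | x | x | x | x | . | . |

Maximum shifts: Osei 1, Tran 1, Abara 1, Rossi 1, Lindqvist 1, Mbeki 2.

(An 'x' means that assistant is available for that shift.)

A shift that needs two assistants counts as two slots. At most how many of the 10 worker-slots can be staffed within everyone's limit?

7

Total capacity across all assistants is 1+1+1+1+1+2 = 7, and 10 slots are needed, so at most 7 can be filled.
An assignment achieving 7: Shift 1→Tran+Mbeki, Shift 2→Abara+Lindqvist, Shift 5→Mbeki, Shift 7→Rossi, Shift 8→Osei.
Loads: Osei 1/1, Tran 1/1, Abara 1/1, Rossi 1/1, Lindqvist 1/1, Mbeki 2/2.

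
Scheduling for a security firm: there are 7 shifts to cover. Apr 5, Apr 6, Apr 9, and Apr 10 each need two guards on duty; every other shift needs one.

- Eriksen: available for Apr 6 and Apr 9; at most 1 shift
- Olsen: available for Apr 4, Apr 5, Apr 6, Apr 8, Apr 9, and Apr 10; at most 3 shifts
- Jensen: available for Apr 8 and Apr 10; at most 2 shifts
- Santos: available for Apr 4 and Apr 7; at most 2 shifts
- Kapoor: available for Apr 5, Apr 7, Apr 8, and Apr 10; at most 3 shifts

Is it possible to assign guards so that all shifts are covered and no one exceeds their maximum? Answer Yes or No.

No

Total capacity is 11 and 11 slots are needed, so capacity alone doesn't rule it out.
Shifts {Apr 6, Apr 9} need 4 worker-slots in total, but the guards available for any of those shifts (Eriksen and Olsen) can supply at most 3 among them. So no valid schedule exists.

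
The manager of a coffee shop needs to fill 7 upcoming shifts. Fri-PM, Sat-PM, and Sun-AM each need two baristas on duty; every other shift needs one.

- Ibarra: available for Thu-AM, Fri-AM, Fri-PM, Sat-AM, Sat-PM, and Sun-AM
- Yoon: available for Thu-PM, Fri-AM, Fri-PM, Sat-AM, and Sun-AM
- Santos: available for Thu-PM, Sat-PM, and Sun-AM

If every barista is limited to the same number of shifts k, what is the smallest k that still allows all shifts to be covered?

With 3 baristas and 10 worker-slots to fill, someone must work at least ⌈10/3⌉ = 4 shifts, so k ≥ 4.
k = 4 works: Thu-AM→Ibarra, Thu-PM→Yoon, Fri-AM→Ibarra, Fri-PM→Ibarra+Yoon, Sat-AM→Yoon, Sat-PM→Ibarra+Santos, Sun-AM→Yoon+Santos.
Loads: Ibarra 4, Yoon 4, Santos 2 — all ≤ 4.

4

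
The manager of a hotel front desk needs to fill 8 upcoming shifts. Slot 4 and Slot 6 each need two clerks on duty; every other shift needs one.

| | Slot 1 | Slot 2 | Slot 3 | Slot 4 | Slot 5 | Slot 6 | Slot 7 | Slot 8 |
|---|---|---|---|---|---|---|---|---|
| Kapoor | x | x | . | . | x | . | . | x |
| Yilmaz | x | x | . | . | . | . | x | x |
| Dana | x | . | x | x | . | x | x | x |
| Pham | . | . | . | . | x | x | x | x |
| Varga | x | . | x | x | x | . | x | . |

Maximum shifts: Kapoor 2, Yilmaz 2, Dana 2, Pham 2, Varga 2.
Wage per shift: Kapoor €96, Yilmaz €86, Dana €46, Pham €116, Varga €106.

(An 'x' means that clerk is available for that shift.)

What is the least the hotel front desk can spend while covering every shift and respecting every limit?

€900

Slot 4 can only be covered by Dana and Varga, so that assignment is forced.
Slot 6 can only be covered by Dana and Pham, so that assignment is forced.
Picking the cheapest available clerk for each shift independently would cost €680, but that ignores the shift limits.
An optimal schedule: Slot 1→Yilmaz, Slot 2→Kapoor, Slot 3→Varga, Slot 4→Dana+Varga, Slot 5→Kapoor, Slot 6→Dana+Pham, Slot 7→Yilmaz, Slot 8→Pham.
Total: 86 + 96 + 106 + 46 + 106 + 96 + 46 + 116 + 86 + 116 = €900.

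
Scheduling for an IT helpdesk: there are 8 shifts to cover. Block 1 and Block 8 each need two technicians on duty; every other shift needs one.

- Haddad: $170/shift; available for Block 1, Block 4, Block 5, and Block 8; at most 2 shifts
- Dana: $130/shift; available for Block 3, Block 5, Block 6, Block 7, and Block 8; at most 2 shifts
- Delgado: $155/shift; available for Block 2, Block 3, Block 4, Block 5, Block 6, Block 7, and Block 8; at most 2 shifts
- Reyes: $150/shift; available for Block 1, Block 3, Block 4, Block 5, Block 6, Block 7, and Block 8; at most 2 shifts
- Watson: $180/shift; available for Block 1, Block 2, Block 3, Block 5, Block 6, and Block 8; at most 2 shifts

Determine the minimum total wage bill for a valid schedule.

$1570

Picking the cheapest available technician for each shift independently would cost $1425, but that ignores the shift limits.
An optimal schedule: Block 1→Haddad+Reyes, Block 2→Delgado, Block 3→Dana, Block 4→Haddad, Block 5→Watson, Block 6→Delgado, Block 7→Dana, Block 8→Reyes+Watson.
Total: 170 + 150 + 155 + 130 + 170 + 180 + 155 + 130 + 150 + 180 = $1570.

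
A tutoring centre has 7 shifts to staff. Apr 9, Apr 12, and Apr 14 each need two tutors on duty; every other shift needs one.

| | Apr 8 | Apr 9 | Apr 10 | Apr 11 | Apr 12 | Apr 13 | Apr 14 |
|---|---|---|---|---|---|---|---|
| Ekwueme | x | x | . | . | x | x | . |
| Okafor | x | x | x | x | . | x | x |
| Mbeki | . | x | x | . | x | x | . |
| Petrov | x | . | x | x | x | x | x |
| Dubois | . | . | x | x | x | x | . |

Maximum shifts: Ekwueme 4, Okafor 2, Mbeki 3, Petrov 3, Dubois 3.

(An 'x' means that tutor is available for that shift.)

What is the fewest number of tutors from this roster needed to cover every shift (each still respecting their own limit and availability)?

4

10 slots to fill and no one can take more than 4, so at least ⌈10/4⌉ = 3 tutors are needed.
No set of 3 tutors can cover every shift (each such set leaves at least one shift with no one available or exceeds a cap).
Ekwueme, Okafor, Mbeki, and Petrov alone can cover everything: Apr 8→Ekwueme, Apr 9→Ekwueme+Mbeki, Apr 10→Mbeki, Apr 11→Okafor, Apr 12→Ekwueme+Mbeki, Apr 13→Ekwueme, Apr 14→Okafor+Petrov.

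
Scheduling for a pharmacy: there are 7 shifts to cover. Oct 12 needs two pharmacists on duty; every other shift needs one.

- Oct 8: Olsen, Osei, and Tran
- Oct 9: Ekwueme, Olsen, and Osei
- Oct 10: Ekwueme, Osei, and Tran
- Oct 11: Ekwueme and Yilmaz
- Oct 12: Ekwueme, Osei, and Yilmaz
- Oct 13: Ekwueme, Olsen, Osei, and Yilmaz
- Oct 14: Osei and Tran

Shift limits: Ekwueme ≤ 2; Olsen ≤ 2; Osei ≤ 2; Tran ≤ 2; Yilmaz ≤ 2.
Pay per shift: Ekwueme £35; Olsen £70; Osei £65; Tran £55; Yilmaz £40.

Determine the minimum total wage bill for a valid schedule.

Picking the cheapest available pharmacist for each shift independently would cost £325, but that ignores the shift limits.
An optimal schedule: Oct 8→Tran, Oct 9→Ekwueme, Oct 10→Osei, Oct 11→Ekwueme, Oct 12→Yilmaz+Osei, Oct 13→Yilmaz, Oct 14→Tran.
Total: 55 + 35 + 65 + 35 + 40 + 65 + 40 + 55 = £390.

£390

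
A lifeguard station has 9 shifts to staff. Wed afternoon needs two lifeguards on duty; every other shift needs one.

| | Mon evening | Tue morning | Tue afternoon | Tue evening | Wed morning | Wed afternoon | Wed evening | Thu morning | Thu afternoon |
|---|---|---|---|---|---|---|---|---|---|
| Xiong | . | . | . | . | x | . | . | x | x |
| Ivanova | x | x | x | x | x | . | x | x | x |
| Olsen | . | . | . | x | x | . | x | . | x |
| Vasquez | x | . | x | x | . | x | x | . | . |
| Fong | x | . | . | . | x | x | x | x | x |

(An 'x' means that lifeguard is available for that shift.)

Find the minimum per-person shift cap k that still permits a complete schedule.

2

With 5 lifeguards and 10 worker-slots to fill, someone must work at least ⌈10/5⌉ = 2 shifts, so k ≥ 2.
k = 2 works: Mon evening→Vasquez, Tue morning→Ivanova, Tue afternoon→Ivanova, Tue evening→Olsen, Wed morning→Xiong, Wed afternoon→Vasquez+Fong, Wed evening→Olsen, Thu morning→Xiong, Thu afternoon→Fong.
Loads: Xiong 2, Ivanova 2, Olsen 2, Vasquez 2, Fong 2 — all ≤ 2.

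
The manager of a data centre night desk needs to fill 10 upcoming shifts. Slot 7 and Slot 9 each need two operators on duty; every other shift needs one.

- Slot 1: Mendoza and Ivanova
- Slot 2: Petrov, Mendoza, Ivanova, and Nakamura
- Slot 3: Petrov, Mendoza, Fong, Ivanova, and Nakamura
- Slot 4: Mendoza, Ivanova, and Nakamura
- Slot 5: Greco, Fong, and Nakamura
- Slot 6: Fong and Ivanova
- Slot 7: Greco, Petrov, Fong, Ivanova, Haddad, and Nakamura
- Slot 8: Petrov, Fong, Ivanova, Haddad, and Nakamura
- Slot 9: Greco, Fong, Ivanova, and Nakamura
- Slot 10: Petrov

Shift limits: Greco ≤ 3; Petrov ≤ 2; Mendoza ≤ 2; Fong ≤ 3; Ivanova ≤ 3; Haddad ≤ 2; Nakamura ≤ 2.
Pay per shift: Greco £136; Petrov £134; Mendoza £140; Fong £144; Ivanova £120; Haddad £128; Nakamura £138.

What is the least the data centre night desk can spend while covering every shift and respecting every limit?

£1568

Slot 10 can only be covered by Petrov, so that assignment is forced.
Picking the cheapest available operator for each shift independently would cost £1494, but that ignores the shift limits.
An optimal schedule: Slot 1→Ivanova, Slot 2→Petrov, Slot 3→Nakamura, Slot 4→Ivanova, Slot 5→Greco, Slot 6→Ivanova, Slot 7→Haddad+Greco, Slot 8→Haddad, Slot 9→Greco+Nakamura, Slot 10→Petrov.
Total: 120 + 134 + 138 + 120 + 136 + 120 + 128 + 136 + 128 + 136 + 138 + 134 = £1568.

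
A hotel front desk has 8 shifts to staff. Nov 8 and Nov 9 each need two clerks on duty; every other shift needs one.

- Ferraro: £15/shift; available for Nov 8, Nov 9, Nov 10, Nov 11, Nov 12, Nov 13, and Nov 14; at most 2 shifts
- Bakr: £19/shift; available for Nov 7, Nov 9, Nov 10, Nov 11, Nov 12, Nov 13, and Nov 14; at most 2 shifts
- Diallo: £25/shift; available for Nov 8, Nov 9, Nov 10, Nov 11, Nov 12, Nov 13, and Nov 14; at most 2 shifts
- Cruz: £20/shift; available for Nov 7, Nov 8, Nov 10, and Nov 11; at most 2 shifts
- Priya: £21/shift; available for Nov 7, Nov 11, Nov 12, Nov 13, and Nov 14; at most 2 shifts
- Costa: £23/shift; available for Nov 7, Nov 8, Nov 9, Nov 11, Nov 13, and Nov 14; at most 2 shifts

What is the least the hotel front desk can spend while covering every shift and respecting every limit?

Picking the cheapest available clerk for each shift independently would cost £163, but that ignores the shift limits.
An optimal schedule: Nov 7→Bakr, Nov 8→Cruz+Costa, Nov 9→Bakr+Costa, Nov 10→Ferraro, Nov 11→Cruz, Nov 12→Ferraro, Nov 13→Priya, Nov 14→Priya.
Total: 19 + 20 + 23 + 19 + 23 + 15 + 20 + 15 + 21 + 21 = £196.

£196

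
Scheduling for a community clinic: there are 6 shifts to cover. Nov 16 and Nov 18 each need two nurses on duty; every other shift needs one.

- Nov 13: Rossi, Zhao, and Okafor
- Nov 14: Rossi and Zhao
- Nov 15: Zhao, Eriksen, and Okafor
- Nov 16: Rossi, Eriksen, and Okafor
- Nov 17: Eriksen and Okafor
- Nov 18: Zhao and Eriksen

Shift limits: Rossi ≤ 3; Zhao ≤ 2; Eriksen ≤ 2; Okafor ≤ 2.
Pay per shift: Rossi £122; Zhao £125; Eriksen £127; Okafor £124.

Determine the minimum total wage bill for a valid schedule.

£991

Nov 18 can only be covered by Zhao and Eriksen, so that assignment is forced.
Picking the cheapest available nurse for each shift independently would cost £990, but that ignores the shift limits.
An optimal schedule: Nov 13→Rossi, Nov 14→Rossi, Nov 15→Zhao, Nov 16→Rossi+Okafor, Nov 17→Okafor, Nov 18→Zhao+Eriksen.
Total: 122 + 122 + 125 + 122 + 124 + 124 + 125 + 127 = £991.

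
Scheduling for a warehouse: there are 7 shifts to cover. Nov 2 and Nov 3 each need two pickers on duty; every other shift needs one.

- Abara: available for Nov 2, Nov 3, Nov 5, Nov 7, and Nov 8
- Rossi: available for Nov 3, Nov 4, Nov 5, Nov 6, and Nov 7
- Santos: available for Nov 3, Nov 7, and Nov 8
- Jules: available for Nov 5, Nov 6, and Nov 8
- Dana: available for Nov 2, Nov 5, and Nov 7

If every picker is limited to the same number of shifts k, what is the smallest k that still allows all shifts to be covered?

With 5 pickers and 9 worker-slots to fill, someone must work at least ⌈9/5⌉ = 2 shifts, so k ≥ 2.
k = 2 works: Nov 2→Abara+Dana, Nov 3→Abara+Santos, Nov 4→Rossi, Nov 5→Jules, Nov 6→Rossi, Nov 7→Dana, Nov 8→Santos.
Loads: Abara 2, Rossi 2, Santos 2, Jules 1, Dana 2 — all ≤ 2.

2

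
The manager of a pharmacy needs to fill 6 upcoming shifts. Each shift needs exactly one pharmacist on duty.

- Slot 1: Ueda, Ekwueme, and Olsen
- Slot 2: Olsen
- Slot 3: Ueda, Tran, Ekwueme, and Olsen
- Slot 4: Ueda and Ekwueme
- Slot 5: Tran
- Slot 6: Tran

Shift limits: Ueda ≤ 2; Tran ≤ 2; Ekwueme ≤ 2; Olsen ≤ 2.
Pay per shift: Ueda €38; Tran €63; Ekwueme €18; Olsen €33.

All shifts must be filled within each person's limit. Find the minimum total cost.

Slot 2 can only be covered by Olsen, so that assignment is forced.
Slot 5 can only be covered by Tran, so that assignment is forced.
Slot 6 can only be covered by Tran, so that assignment is forced.
Picking the cheapest available pharmacist for each shift independently would cost €213, but that ignores the shift limits.
An optimal schedule: Slot 1→Ekwueme, Slot 2→Olsen, Slot 3→Olsen, Slot 4→Ekwueme, Slot 5→Tran, Slot 6→Tran.
Total: 18 + 33 + 33 + 18 + 63 + 63 = €228.

€228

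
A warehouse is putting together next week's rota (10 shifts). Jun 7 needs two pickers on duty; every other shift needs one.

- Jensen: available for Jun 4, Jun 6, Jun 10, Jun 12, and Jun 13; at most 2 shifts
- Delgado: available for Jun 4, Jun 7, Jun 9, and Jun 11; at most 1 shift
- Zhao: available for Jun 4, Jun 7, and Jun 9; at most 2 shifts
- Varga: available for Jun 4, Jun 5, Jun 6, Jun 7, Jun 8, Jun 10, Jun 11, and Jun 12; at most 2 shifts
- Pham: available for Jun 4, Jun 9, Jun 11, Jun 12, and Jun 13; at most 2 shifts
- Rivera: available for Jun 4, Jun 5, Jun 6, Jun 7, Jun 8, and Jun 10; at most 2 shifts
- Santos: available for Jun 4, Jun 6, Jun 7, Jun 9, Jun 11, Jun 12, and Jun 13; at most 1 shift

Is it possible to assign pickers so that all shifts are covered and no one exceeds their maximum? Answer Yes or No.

Yes

One valid schedule: Jun 4→Zhao, Jun 5→Varga, Jun 6→Rivera, Jun 7→Zhao+Rivera, Jun 8→Varga, Jun 9→Delgado, Jun 10→Jensen, Jun 11→Pham, Jun 12→Pham, Jun 13→Jensen.
Loads: Jensen 2/2, Delgado 1/1, Zhao 2/2, Varga 2/2, Pham 2/2, Rivera 2/2, Santos 0/1 — all within limits.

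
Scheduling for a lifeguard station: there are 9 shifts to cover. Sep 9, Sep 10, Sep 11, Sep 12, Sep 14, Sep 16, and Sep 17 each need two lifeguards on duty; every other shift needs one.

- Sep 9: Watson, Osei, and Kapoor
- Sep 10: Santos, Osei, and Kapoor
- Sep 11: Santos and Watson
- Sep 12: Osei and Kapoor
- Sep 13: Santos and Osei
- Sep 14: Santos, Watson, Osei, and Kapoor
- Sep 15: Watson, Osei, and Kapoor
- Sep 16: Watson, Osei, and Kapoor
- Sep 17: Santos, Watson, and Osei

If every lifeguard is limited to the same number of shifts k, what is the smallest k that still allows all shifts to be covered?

With 4 lifeguards and 16 worker-slots to fill, someone must work at least ⌈16/4⌉ = 4 shifts, so k ≥ 4.
k = 4 works: Sep 9→Watson+Osei, Sep 10→Santos+Osei, Sep 11→Santos+Watson, Sep 12→Osei+Kapoor, Sep 13→Santos, Sep 14→Osei+Kapoor, Sep 15→Kapoor, Sep 16→Watson+Kapoor, Sep 17→Santos+Watson.
Loads: Santos 4, Watson 4, Osei 4, Kapoor 4 — all ≤ 4.

4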